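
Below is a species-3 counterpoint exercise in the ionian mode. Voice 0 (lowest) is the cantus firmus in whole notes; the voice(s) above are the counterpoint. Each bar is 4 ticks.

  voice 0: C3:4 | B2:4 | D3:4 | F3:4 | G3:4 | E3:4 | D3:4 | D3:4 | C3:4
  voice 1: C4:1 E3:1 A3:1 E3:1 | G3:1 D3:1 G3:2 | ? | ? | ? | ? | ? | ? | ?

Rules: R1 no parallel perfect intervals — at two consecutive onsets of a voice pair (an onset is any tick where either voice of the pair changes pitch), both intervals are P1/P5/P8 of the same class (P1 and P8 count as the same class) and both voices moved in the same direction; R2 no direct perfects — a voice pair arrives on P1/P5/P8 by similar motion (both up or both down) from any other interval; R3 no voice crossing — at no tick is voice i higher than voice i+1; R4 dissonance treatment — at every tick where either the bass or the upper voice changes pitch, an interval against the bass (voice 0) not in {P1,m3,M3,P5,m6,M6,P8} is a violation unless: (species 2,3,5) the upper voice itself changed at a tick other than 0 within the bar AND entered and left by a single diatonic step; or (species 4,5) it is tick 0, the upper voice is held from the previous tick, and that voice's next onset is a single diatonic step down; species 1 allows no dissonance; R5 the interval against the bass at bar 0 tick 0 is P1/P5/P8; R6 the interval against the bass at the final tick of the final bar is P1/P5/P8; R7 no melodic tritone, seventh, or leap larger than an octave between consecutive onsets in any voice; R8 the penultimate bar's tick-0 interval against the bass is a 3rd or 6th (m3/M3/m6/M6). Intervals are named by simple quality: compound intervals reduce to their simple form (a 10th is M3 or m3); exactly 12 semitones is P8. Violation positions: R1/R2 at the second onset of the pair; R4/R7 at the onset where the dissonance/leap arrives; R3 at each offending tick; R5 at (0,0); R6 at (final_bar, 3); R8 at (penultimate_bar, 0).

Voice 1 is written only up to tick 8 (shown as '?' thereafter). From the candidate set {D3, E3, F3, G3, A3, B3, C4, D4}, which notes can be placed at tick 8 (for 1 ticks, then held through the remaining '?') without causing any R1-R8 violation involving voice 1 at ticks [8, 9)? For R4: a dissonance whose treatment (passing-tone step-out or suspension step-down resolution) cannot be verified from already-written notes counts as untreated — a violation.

D3: legal
E3: violates R4
F3: legal
G3: violates R4
A3: violates R2
B3: legal
C4: violates R4
D4: violates R2

{B3, D3, F3}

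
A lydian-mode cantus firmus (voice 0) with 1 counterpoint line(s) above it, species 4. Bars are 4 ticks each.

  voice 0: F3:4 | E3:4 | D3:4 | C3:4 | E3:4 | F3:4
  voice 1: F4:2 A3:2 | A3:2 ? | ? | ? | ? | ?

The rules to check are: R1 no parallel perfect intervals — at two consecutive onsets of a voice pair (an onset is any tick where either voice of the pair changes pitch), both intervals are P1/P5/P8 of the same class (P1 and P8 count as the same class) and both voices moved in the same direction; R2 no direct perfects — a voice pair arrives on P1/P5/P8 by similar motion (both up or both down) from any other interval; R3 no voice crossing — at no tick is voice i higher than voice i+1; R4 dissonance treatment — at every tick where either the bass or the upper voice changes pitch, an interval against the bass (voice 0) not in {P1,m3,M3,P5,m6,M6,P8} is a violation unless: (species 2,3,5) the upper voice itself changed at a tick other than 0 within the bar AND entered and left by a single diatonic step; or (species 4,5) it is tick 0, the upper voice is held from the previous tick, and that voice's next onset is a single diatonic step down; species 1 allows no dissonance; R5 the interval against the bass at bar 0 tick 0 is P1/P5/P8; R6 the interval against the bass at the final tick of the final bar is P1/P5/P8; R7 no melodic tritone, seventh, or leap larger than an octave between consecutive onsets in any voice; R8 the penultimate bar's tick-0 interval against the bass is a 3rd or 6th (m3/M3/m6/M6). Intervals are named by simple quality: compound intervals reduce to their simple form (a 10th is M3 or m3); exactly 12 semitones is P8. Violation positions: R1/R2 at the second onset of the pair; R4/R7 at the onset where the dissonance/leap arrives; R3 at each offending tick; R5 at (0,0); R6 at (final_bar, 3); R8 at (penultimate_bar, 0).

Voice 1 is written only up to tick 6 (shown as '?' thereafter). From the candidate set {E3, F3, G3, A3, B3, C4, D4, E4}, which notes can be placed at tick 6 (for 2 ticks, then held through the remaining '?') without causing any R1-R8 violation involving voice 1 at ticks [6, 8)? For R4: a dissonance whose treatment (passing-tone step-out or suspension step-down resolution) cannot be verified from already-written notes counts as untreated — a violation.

E3: legal
F3: violates R4
G3: legal
A3: legal
B3: legal
C4: legal
D4: violates R4
E4: legal

{A3, B3, C4, E3, E4, G3}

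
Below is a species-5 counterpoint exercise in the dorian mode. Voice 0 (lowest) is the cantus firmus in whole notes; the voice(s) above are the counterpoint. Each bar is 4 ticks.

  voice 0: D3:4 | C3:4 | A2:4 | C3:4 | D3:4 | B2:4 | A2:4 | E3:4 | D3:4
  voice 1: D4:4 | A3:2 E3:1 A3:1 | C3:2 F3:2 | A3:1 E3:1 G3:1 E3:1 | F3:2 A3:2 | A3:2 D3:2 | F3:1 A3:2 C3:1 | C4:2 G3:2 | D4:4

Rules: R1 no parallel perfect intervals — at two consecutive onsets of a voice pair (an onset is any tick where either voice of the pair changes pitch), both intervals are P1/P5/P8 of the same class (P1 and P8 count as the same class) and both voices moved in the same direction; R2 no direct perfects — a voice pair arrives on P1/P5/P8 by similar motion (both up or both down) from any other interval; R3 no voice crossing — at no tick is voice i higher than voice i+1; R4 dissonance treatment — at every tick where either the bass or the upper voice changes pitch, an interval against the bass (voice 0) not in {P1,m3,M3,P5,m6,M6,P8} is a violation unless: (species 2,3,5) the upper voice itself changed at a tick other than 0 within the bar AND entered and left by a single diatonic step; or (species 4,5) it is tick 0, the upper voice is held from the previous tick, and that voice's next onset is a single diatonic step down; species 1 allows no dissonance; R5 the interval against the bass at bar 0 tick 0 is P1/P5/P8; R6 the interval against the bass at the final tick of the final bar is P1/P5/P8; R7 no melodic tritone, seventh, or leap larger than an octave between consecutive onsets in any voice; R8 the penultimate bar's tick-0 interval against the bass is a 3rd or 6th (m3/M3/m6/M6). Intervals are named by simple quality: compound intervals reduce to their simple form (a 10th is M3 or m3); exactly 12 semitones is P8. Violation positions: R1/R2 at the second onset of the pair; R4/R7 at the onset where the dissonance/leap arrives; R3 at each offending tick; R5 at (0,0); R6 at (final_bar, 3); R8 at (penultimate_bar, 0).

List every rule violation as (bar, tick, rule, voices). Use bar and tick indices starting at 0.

bar 0: v0=D3 v1=D4 downbeat P8
bar 1: v0=C3 v1=A3 downbeat M6
bar 2: v0=A2 v1=C3 downbeat m3
bar 3: v0=C3 v1=A3 downbeat M6
bar 4: v0=D3 v1=F3 downbeat m3
bar 5: v0=B2 v1=A3 downbeat m7
bar 6: v0=A2 v1=F3 downbeat m6
bar 7: v0=E3 v1=C4 downbeat m6
bar 8: v0=D3 v1=D4 downbeat P8
  -> R4 @ bar 5 tick 0 v(0, 1): B2/A3 m7 untreated

(5, 0, R4, (0, 1))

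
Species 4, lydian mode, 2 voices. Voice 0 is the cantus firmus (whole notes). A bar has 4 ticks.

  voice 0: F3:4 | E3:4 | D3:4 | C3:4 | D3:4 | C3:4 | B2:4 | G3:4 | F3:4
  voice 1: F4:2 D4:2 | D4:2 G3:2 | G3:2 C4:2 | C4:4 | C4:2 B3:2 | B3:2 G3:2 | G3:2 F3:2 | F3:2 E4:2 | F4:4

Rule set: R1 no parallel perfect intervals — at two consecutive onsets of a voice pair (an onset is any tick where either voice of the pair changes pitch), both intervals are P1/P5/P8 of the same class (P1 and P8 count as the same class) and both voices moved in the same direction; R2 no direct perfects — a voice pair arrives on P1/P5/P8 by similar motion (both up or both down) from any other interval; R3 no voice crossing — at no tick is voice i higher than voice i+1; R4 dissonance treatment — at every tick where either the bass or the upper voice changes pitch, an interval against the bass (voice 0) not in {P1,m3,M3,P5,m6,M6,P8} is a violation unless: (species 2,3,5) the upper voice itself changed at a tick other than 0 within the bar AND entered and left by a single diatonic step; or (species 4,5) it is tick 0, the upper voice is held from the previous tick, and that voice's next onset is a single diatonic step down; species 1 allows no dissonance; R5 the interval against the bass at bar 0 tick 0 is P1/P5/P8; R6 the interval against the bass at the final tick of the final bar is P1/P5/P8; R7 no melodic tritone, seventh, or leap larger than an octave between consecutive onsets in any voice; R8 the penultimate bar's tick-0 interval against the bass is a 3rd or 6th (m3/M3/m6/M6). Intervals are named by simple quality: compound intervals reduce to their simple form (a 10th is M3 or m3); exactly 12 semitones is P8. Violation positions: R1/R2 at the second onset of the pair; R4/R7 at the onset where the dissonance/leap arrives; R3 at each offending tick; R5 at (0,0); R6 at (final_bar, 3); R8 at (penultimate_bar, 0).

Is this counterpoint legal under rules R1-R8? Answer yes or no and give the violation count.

No (10 violations)

bar 0: v0=F3 v1=F4 (P8)
bar 1: v0=E3 v1=D4 (m7)
bar 2: v0=D3 v1=G3 (P4)
bar 3: v0=C3 v1=C4 (P8)
bar 4: v0=D3 v1=C4 (m7)
bar 5: v0=C3 v1=B3 (M7)
bar 6: v0=B2 v1=G3 (m6)
bar 7: v0=G3 v1=F3 (M2)
bar 8: v0=F3 v1=F4 (P8)
  R4 @ bar1.0: E3/D4 m7 untreated
  R4 @ bar2.0: D3/G3 P4 untreated
  R4 @ bar2.2: D3/C4 m7 untreated
  R4 @ bar5.0: C3/B3 M7 untreated
  R4 @ bar6.2: B2/F3 TT untreated
  R3 @ bar7.0: G3 above F3
  R4 @ bar7.0: G3/F3 M2 untreated
  R8 @ bar7.0: penult M2 not 3rd/6th
  R3 @ bar7.1: G3 above F3
  R7 @ bar7.2: F3->E4 leap 11st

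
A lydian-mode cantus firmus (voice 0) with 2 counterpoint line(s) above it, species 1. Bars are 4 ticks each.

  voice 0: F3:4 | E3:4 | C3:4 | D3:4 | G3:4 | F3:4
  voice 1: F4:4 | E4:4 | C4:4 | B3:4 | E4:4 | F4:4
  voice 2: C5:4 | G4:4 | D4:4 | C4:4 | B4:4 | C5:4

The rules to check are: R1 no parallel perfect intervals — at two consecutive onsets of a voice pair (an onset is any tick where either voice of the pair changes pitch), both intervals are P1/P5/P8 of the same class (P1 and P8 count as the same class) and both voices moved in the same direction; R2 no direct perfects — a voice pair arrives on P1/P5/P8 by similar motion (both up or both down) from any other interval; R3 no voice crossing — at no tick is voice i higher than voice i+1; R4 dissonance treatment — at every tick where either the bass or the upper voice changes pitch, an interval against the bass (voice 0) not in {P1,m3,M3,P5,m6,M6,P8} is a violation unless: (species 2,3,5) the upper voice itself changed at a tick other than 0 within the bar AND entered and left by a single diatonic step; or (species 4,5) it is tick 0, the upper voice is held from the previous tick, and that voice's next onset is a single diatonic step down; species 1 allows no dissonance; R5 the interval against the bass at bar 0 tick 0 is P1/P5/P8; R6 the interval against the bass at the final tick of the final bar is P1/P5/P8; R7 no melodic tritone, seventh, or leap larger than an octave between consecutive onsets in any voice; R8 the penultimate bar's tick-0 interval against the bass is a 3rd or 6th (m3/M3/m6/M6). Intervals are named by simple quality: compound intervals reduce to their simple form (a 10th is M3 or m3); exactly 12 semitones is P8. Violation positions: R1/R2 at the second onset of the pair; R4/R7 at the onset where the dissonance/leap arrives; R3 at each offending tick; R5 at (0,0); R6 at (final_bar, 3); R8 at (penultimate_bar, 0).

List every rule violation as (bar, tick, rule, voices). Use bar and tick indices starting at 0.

(1, 0, R1, (0, 1))
(2, 0, R1, (0, 1))
(2, 0, R4, (0, 2))
(3, 0, R4, (0, 2))
(4, 0, R2, (1, 2))
(4, 0, R7, (2,))
(5, 0, R1, (1, 2))

bar 0: v0=F3 v1=F4 v2=C5 downbeat P5
bar 1: v0=E3 v1=E4 v2=G4 downbeat m3
bar 2: v0=C3 v1=C4 v2=D4 downbeat M2
bar 3: v0=D3 v1=B3 v2=C4 downbeat m7
bar 4: v0=G3 v1=E4 v2=B4 downbeat M3
bar 5: v0=F3 v1=F4 v2=C5 downbeat P5
  -> R1 @ bar 1 tick 0 v(0, 1): F3/F4 P8 -> E3/E4 P8 similar
  -> R1 @ bar 2 tick 0 v(0, 1): E3/E4 P8 -> C3/C4 P8 similar
  -> R4 @ bar 2 tick 0 v(0, 2): C3/D4 M2 untreated
  -> R4 @ bar 3 tick 0 v(0, 2): D3/C4 m7 untreated
  -> R2 @ bar 4 tick 0 v(1, 2): B3/C4 m2 -> E4/B4 P5 similar
  -> R7 @ bar 4 tick 0 v(2,): C4->B4 leap 11st
  -> R1 @ bar 5 tick 0 v(1, 2): E4/B4 P5 -> F4/C5 P5 similar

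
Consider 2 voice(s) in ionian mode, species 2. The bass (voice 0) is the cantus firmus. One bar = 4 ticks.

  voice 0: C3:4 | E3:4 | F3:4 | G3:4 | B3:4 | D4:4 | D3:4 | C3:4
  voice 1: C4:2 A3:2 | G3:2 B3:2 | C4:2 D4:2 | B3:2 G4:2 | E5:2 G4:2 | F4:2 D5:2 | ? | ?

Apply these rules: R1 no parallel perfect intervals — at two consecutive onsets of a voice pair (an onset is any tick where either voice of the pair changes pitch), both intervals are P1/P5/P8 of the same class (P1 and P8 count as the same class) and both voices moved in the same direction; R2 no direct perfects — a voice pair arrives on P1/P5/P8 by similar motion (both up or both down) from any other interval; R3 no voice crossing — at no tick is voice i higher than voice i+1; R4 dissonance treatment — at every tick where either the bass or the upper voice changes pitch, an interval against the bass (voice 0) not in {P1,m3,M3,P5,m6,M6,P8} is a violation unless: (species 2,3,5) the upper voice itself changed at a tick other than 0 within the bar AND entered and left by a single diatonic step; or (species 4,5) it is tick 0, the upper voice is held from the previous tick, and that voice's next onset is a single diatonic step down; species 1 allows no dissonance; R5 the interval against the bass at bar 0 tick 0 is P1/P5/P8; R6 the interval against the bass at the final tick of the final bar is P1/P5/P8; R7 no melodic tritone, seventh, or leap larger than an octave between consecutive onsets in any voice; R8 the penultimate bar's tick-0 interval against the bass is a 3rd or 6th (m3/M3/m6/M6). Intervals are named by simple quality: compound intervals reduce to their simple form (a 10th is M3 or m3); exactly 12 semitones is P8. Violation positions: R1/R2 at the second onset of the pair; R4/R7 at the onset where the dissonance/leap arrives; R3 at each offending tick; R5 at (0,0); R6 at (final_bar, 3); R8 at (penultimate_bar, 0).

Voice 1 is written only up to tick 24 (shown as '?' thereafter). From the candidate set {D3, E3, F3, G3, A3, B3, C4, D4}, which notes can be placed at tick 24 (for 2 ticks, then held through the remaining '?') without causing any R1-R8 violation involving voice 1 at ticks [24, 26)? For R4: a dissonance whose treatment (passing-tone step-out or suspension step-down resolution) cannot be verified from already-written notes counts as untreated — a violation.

{}

D3: violates R1,R7,R8
E3: violates R4,R7,R8
F3: violates R7
G3: violates R4,R7,R8
A3: violates R2,R7,R8
B3: violates R7
C4: violates R4,R7,R8
D4: violates R1,R8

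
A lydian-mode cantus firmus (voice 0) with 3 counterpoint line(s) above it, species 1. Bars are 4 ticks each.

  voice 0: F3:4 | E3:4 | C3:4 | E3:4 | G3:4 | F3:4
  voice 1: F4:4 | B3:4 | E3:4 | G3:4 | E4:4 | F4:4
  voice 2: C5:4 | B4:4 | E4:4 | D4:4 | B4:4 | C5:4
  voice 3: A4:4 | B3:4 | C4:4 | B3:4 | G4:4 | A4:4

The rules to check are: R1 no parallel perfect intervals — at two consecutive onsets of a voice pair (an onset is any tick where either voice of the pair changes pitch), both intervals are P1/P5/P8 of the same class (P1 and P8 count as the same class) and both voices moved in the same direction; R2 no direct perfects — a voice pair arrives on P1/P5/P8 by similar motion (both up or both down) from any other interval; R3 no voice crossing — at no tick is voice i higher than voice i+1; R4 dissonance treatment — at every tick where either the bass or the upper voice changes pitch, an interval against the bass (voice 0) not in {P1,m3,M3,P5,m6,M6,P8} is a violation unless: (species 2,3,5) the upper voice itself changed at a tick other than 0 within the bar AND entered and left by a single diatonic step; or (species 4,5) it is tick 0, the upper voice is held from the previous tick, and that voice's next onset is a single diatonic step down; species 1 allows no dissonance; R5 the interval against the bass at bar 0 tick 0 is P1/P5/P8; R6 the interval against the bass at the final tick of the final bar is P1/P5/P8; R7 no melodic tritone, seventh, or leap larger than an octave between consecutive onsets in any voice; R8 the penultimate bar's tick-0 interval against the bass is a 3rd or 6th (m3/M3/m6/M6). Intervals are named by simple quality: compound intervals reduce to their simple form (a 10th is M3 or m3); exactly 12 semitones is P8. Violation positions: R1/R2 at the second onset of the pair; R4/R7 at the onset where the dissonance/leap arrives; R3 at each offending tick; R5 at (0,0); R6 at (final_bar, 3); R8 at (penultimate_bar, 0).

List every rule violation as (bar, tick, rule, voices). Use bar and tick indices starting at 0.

(0, 0, R3, (2, 3))
(0, 0, R5, (0, 3))
(0, 1, R3, (2, 3))
(0, 2, R3, (2, 3))
(0, 3, R3, (2, 3))
(1, 0, R1, (0, 2))
(1, 0, R2, (0, 1))
(1, 0, R2, (0, 3))
(1, 0, R2, (1, 2))
(1, 0, R2, (1, 3))
(1, 0, R2, (2, 3))
(1, 0, R3, (2, 3))
(1, 0, R7, (1,))
(1, 0, R7, (3,))
(1, 1, R3, (2, 3))
(1, 2, R3, (2, 3))
(1, 3, R3, (2, 3))
(2, 0, R1, (1, 2))
(2, 0, R3, (2, 3))
(2, 1, R3, (2, 3))
(2, 2, R3, (2, 3))
(2, 3, R3, (2, 3))
(3, 0, R3, (2, 3))
(3, 0, R4, (0, 2))
(3, 1, R3, (2, 3))
(3, 2, R3, (2, 3))
(3, 3, R3, (2, 3))
(4, 0, R1, (1, 2))
(4, 0, R2, (0, 3))
(4, 0, R3, (2, 3))
(4, 0, R8, (0, 3))
(4, 1, R3, (2, 3))
(4, 2, R3, (2, 3))
(4, 3, R3, (2, 3))
(5, 0, R1, (1, 2))
(5, 0, R3, (2, 3))
(5, 1, R3, (2, 3))
(5, 2, R3, (2, 3))
(5, 3, R3, (2, 3))
(5, 3, R6, (0, 3))

bar 0: v0=F3 v1=F4 v2=C5 v3=A4 downbeat M3
bar 1: v0=E3 v1=B3 v2=B4 v3=B3 downbeat P5
bar 2: v0=C3 v1=E3 v2=E4 v3=C4 downbeat P8
bar 3: v0=E3 v1=G3 v2=D4 v3=B3 downbeat P5
bar 4: v0=G3 v1=E4 v2=B4 v3=G4 downbeat P8
bar 5: v0=F3 v1=F4 v2=C5 v3=A4 downbeat M3
  -> R3 @ bar 0 tick 0 v(2, 3): C5 above A4
  -> R5 @ bar 0 tick 0 v(0, 3): opens on M3
  -> R3 @ bar 0 tick 1 v(2, 3): C5 above A4
  -> R3 @ bar 0 tick 2 v(2, 3): C5 above A4
  -> R3 @ bar 0 tick 3 v(2, 3): C5 above A4
  -> R1 @ bar 1 tick 0 v(0, 2): F3/C5 P5 -> E3/B4 P5 similar
  -> R2 @ bar 1 tick 0 v(0, 1): F3/F4 P8 -> E3/B3 P5 similar
  -> R2 @ bar 1 tick 0 v(0, 3): F3/A4 M3 -> E3/B3 P5 similar
  -> R2 @ bar 1 tick 0 v(1, 2): F4/C5 P5 -> B3/B4 P8 similar
  -> R2 @ bar 1 tick 0 v(1, 3): F4/A4 M3 -> B3/B3 P1 similar
  -> R2 @ bar 1 tick 0 v(2, 3): C5/A4 m3 -> B4/B3 P8 similar
  -> R3 @ bar 1 tick 0 v(2, 3): B4 above B3
  -> R7 @ bar 1 tick 0 v(1,): F4->B3 leap 6st
  -> R7 @ bar 1 tick 0 v(3,): A4->B3 leap 10st
  -> R3 @ bar 1 tick 1 v(2, 3): B4 above B3
  -> R3 @ bar 1 tick 2 v(2, 3): B4 above B3
  -> R3 @ bar 1 tick 3 v(2, 3): B4 above B3
  -> R1 @ bar 2 tick 0 v(1, 2): B3/B4 P8 -> E3/E4 P8 similar
  -> R3 @ bar 2 tick 0 v(2, 3): E4 above C4
  -> R3 @ bar 2 tick 1 v(2, 3): E4 above C4
  -> R3 @ bar 2 tick 2 v(2, 3): E4 above C4
  -> R3 @ bar 2 tick 3 v(2, 3): E4 above C4
  -> R3 @ bar 3 tick 0 v(2, 3): D4 above B3
  -> R4 @ bar 3 tick 0 v(0, 2): E3/D4 m7 untreated
  -> R3 @ bar 3 tick 1 v(2, 3): D4 above B3
  -> R3 @ bar 3 tick 2 v(2, 3): D4 above B3
  -> R3 @ bar 3 tick 3 v(2, 3): D4 above B3
  -> R1 @ bar 4 tick 0 v(1, 2): G3/D4 P5 -> E4/B4 P5 similar
  -> R2 @ bar 4 tick 0 v(0, 3): E3/B3 P5 -> G3/G4 P8 similar
  -> R3 @ bar 4 tick 0 v(2, 3): B4 above G4
  -> R8 @ bar 4 tick 0 v(0, 3): penult P8 not 3rd/6th
  -> R3 @ bar 4 tick 1 v(2, 3): B4 above G4
  -> R3 @ bar 4 tick 2 v(2, 3): B4 above G4
  -> R3 @ bar 4 tick 3 v(2, 3): B4 above G4
  -> R1 @ bar 5 tick 0 v(1, 2): E4/B4 P5 -> F4/C5 P5 similar
  -> R3 @ bar 5 tick 0 v(2, 3): C5 above A4
  -> R3 @ bar 5 tick 1 v(2, 3): C5 above A4
  -> R3 @ bar 5 tick 2 v(2, 3): C5 above A4
  -> R3 @ bar 5 tick 3 v(2, 3): C5 above A4
  -> R6 @ bar 5 tick 3 v(0, 3): closes on M3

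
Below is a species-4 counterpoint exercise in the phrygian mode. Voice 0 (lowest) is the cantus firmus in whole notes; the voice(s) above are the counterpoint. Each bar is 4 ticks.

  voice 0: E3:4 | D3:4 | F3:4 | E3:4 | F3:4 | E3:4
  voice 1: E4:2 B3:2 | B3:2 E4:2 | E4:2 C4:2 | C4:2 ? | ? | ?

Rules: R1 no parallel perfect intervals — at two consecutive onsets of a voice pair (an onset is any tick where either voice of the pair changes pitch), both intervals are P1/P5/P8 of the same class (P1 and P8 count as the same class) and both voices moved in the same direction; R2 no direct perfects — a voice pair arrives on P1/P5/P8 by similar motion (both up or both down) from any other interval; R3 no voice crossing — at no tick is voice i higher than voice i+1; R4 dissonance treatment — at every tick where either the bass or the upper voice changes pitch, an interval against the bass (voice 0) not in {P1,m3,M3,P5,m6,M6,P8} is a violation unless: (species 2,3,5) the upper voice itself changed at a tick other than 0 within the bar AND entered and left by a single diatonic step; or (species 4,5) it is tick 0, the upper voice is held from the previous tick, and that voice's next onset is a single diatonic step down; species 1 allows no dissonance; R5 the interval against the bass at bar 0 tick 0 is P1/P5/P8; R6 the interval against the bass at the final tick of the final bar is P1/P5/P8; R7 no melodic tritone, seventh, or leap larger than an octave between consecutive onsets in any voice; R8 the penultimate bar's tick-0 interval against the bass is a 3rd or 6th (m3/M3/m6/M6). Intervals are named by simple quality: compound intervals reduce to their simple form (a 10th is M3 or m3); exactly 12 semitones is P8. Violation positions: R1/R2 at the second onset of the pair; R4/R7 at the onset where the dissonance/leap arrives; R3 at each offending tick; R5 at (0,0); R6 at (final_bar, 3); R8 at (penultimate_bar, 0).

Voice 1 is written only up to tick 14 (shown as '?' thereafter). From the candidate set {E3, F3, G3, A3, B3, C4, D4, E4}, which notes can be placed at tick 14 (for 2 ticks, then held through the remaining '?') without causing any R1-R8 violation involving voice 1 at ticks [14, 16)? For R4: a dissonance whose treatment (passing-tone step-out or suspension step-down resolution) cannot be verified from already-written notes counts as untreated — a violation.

E3: legal
F3: violates R4
G3: legal
A3: violates R4
B3: legal
C4: legal
D4: violates R4
E4: legal

{B3, C4, E3, E4, G3}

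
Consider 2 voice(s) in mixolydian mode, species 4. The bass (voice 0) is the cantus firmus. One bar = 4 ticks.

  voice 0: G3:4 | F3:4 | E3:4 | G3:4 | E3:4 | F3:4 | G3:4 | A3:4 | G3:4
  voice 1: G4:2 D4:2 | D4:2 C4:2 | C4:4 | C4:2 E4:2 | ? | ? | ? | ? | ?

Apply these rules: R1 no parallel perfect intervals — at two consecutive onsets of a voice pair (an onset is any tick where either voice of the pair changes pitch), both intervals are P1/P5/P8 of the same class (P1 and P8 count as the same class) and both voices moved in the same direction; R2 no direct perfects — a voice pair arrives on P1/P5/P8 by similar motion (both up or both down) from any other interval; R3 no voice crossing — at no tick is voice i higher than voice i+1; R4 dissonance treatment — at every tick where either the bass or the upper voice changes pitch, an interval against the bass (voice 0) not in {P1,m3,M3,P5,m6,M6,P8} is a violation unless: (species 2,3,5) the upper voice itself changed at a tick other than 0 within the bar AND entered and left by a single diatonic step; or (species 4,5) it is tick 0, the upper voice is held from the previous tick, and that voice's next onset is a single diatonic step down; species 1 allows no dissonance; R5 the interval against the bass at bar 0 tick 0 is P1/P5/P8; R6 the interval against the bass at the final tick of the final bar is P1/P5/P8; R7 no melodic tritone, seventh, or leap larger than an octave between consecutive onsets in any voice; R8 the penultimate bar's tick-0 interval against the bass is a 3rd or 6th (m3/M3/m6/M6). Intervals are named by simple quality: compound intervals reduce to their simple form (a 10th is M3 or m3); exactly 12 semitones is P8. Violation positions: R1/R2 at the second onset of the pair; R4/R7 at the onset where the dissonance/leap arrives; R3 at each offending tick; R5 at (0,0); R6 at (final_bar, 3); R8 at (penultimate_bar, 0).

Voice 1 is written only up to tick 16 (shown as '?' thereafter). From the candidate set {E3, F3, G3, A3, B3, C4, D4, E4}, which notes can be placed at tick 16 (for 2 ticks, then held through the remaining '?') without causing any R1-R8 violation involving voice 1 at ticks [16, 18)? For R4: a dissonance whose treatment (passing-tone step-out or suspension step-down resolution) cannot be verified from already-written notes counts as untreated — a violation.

E3: violates R2
F3: violates R4,R7
G3: legal
A3: violates R4
B3: violates R2
C4: legal
D4: violates R4
E4: legal

{C4, E4, G3}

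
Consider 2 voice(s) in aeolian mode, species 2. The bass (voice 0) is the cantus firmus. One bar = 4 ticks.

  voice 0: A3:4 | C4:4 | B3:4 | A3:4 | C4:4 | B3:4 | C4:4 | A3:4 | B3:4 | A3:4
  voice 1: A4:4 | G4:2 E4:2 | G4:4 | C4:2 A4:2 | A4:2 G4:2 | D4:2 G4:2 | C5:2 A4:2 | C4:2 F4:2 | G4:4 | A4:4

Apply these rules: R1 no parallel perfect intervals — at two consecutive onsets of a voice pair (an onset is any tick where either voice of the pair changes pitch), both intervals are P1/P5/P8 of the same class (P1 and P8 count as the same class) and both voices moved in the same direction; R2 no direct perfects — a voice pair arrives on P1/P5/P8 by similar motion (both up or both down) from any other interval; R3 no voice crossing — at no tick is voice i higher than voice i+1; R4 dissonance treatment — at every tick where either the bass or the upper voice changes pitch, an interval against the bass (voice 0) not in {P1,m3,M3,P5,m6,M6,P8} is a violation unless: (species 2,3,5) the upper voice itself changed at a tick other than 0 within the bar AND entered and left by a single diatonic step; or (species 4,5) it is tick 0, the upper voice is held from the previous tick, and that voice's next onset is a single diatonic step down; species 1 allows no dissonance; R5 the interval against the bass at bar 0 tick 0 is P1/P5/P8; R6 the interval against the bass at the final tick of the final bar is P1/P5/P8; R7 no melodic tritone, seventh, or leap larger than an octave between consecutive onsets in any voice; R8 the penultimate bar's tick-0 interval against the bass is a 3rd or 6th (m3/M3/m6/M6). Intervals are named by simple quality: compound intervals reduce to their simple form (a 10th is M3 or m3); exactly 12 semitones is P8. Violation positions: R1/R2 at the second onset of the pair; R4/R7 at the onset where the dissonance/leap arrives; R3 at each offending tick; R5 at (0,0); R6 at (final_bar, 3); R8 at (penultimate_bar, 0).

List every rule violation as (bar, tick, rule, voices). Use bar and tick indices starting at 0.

(6, 0, R2, (0, 1))

bar 0: v0=A3 v1=A4 downbeat P8
bar 1: v0=C4 v1=G4 downbeat P5
bar 2: v0=B3 v1=G4 downbeat m6
bar 3: v0=A3 v1=C4 downbeat m3
bar 4: v0=C4 v1=A4 downbeat M6
bar 5: v0=B3 v1=D4 downbeat m3
bar 6: v0=C4 v1=C5 downbeat P8
bar 7: v0=A3 v1=C4 downbeat m3
bar 8: v0=B3 v1=G4 downbeat m6
bar 9: v0=A3 v1=A4 downbeat P8
  -> R2 @ bar 6 tick 0 v(0, 1): B3/G4 m6 -> C4/C5 P8 similar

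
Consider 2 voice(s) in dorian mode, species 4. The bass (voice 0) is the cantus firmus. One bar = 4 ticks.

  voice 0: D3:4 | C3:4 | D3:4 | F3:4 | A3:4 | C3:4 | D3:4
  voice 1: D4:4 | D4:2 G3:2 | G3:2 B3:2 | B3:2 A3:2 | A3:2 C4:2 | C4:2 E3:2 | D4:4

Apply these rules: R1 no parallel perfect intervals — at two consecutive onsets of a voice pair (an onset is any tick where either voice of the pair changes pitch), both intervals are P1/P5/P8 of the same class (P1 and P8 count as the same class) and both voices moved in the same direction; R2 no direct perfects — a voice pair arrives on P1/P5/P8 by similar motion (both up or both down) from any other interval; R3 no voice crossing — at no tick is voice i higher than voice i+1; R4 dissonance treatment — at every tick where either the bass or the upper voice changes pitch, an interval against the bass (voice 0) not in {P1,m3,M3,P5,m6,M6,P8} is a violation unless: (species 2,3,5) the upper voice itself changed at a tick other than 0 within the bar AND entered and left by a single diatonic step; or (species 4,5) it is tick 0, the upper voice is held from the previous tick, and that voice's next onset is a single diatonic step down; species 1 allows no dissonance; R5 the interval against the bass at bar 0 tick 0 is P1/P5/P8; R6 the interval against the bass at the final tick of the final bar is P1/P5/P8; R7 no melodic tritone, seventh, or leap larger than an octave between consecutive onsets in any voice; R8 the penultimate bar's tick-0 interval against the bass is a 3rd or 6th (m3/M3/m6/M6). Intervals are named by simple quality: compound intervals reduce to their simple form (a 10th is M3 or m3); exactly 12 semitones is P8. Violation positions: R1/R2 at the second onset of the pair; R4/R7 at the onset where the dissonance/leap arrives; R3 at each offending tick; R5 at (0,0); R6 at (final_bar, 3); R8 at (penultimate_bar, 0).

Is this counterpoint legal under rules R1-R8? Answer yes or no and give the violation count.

No (5 violations)

bar 0: v0=D3 v1=D4 (P8)
bar 1: v0=C3 v1=D4 (M2)
bar 2: v0=D3 v1=G3 (P4)
bar 3: v0=F3 v1=B3 (TT)
bar 4: v0=A3 v1=A3 (P1)
bar 5: v0=C3 v1=C4 (P8)
bar 6: v0=D3 v1=D4 (P8)
  R4 @ bar1.0: C3/D4 M2 untreated
  R4 @ bar2.0: D3/G3 P4 untreated
  R8 @ bar5.0: penult P8 not 3rd/6th
  R2 @ bar6.0: C3/E3 M3 -> D3/D4 P8 similar
  R7 @ bar6.0: E3->D4 leap 10st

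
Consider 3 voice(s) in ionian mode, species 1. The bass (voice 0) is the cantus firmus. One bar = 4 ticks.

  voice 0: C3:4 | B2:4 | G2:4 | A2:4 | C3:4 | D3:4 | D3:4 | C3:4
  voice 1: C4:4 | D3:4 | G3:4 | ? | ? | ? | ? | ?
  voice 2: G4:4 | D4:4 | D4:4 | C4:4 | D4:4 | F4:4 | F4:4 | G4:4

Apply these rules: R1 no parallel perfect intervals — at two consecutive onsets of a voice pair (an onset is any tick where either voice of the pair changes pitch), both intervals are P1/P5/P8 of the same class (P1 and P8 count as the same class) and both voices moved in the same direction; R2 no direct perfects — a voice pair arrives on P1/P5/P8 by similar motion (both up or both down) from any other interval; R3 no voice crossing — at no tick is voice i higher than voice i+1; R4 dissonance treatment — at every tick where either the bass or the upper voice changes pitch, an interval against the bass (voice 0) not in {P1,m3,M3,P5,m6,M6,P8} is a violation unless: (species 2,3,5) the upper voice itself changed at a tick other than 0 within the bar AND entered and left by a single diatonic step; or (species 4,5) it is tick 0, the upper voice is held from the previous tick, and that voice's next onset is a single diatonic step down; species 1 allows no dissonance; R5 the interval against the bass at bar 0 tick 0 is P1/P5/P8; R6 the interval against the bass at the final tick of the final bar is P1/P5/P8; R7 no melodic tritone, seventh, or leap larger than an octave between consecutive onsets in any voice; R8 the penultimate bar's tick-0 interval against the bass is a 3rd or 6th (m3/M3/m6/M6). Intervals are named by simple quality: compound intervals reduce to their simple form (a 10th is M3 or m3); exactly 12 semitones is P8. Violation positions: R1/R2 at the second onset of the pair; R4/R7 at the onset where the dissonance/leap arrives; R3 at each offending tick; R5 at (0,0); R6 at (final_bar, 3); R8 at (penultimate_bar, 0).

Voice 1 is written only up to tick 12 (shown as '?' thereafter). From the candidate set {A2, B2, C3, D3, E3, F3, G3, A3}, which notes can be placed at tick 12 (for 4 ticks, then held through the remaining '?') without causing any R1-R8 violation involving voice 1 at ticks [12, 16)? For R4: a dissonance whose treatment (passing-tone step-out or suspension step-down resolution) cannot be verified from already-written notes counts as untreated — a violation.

{E3}

A2: violates R7
B2: violates R4
C3: violates R2
D3: violates R4
E3: legal
F3: violates R1
G3: violates R4
A3: violates R1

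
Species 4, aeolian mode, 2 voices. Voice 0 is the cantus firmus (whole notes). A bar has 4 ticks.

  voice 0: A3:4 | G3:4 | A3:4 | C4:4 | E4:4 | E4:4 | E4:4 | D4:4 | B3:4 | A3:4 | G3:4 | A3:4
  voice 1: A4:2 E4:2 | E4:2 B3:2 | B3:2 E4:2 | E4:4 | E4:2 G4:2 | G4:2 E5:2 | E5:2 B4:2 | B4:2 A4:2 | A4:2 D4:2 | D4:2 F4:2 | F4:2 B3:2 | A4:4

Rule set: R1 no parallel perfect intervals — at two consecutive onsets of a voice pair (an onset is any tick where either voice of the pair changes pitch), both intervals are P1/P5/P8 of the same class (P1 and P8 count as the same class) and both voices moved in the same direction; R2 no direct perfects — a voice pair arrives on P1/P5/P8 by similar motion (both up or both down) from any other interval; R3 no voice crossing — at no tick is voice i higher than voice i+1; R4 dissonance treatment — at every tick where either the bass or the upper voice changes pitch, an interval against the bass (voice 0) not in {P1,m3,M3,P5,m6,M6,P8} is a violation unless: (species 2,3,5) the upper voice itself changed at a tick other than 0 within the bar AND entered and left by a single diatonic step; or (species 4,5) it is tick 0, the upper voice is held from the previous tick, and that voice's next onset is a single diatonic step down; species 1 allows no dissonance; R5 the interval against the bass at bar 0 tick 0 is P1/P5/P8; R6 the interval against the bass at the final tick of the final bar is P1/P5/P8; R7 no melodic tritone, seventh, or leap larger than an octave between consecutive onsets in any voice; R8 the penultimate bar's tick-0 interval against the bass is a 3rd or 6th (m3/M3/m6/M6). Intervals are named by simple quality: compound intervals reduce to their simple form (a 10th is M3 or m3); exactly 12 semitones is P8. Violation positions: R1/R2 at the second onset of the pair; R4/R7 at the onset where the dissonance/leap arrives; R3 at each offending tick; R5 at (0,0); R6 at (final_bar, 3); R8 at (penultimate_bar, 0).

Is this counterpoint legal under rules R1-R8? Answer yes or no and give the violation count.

No (8 violations)

bar 0: v0=A3 v1=A4 (P8)
bar 1: v0=G3 v1=E4 (M6)
bar 2: v0=A3 v1=B3 (M2)
bar 3: v0=C4 v1=E4 (M3)
bar 4: v0=E4 v1=E4 (P1)
bar 5: v0=E4 v1=G4 (m3)
bar 6: v0=E4 v1=E5 (P8)
bar 7: v0=D4 v1=B4 (M6)
bar 8: v0=B3 v1=A4 (m7)
bar 9: v0=A3 v1=D4 (P4)
bar 10: v0=G3 v1=F4 (m7)
bar 11: v0=A3 v1=A4 (P8)
  R4 @ bar2.0: A3/B3 M2 untreated
  R4 @ bar8.0: B3/A4 m7 untreated
  R4 @ bar9.0: A3/D4 P4 untreated
  R4 @ bar10.0: G3/F4 m7 untreated
  R8 @ bar10.0: penult m7 not 3rd/6th
  R7 @ bar10.2: F4->B3 leap 6st
  R2 @ bar11.0: G3/B3 M3 -> A3/A4 P8 similar
  R7 @ bar11.0: B3->A4 leap 10st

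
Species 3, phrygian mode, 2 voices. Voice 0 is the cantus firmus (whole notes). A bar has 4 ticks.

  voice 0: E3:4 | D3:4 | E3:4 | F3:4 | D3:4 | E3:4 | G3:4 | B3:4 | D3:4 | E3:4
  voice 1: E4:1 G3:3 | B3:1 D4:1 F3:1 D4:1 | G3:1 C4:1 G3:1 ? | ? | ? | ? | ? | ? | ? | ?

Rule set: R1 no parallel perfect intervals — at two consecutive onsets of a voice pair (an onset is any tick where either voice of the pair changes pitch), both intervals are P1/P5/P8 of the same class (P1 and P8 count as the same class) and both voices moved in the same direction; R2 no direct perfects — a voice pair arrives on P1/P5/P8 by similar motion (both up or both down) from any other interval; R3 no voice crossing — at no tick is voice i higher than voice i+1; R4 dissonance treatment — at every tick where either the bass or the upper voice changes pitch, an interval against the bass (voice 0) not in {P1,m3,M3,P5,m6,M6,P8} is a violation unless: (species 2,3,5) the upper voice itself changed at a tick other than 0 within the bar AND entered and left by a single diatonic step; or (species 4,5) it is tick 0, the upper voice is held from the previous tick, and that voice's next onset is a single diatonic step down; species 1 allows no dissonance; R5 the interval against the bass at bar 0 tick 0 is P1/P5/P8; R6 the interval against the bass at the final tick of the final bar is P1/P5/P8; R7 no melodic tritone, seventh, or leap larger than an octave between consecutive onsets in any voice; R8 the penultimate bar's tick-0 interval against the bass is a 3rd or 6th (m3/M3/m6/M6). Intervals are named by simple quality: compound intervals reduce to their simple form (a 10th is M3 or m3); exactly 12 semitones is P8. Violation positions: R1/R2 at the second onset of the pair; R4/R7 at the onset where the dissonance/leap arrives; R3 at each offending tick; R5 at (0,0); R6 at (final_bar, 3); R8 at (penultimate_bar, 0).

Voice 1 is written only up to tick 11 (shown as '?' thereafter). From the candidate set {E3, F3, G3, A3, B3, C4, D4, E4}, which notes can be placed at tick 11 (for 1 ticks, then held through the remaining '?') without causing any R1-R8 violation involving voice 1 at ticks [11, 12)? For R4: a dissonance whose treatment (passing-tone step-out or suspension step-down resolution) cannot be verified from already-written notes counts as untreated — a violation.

E3: legal
F3: violates R4
G3: legal
A3: violates R4
B3: legal
C4: legal
D4: violates R4
E4: legal

{B3, C4, E3, E4, G3}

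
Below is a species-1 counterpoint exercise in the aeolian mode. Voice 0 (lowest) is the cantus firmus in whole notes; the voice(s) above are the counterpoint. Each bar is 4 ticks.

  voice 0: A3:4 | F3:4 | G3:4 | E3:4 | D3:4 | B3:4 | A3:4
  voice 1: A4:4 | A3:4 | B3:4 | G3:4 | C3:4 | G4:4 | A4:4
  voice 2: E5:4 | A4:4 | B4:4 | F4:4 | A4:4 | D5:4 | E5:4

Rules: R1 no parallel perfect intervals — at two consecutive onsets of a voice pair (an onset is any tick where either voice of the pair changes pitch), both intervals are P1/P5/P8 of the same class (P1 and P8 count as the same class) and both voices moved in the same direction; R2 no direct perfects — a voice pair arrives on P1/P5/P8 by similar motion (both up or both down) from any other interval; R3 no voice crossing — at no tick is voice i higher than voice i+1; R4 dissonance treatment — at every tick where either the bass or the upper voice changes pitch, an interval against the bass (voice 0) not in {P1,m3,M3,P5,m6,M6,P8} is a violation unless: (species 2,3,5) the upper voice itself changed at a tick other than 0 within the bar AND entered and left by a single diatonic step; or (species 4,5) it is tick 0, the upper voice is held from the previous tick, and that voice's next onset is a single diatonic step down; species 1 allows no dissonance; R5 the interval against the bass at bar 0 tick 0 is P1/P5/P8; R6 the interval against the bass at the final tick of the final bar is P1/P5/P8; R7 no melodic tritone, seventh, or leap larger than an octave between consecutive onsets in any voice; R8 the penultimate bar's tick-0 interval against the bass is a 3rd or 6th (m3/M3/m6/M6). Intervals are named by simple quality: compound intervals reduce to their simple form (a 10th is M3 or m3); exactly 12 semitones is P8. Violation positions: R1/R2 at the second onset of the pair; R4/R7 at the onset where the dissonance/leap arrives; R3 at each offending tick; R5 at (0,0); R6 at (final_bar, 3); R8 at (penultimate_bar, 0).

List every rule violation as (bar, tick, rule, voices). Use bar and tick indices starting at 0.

(1, 0, R2, (1, 2))
(2, 0, R1, (1, 2))
(3, 0, R4, (0, 2))
(3, 0, R7, (2,))
(4, 0, R3, (0, 1))
(4, 0, R4, (0, 1))
(4, 1, R3, (0, 1))
(4, 2, R3, (0, 1))
(4, 3, R3, (0, 1))
(5, 0, R2, (1, 2))
(5, 0, R7, (1,))
(6, 0, R1, (1, 2))

bar 0: v0=A3 v1=A4 v2=E5 downbeat P5
bar 1: v0=F3 v1=A3 v2=A4 downbeat M3
bar 2: v0=G3 v1=B3 v2=B4 downbeat M3
bar 3: v0=E3 v1=G3 v2=F4 downbeat m2
bar 4: v0=D3 v1=C3 v2=A4 downbeat P5
bar 5: v0=B3 v1=G4 v2=D5 downbeat m3
bar 6: v0=A3 v1=A4 v2=E5 downbeat P5
  -> R2 @ bar 1 tick 0 v(1, 2): A4/E5 P5 -> A3/A4 P8 similar
  -> R1 @ bar 2 tick 0 v(1, 2): A3/A4 P8 -> B3/B4 P8 similar
  -> R4 @ bar 3 tick 0 v(0, 2): E3/F4 m2 untreated
  -> R7 @ bar 3 tick 0 v(2,): B4->F4 leap 6st
  -> R3 @ bar 4 tick 0 v(0, 1): D3 above C3
  -> R4 @ bar 4 tick 0 v(0, 1): D3/C3 M2 untreated
  -> R3 @ bar 4 tick 1 v(0, 1): D3 above C3
  -> R3 @ bar 4 tick 2 v(0, 1): D3 above C3
  -> R3 @ bar 4 tick 3 v(0, 1): D3 above C3
  -> R2 @ bar 5 tick 0 v(1, 2): C3/A4 M6 -> G4/D5 P5 similar
  -> R7 @ bar 5 tick 0 v(1,): C3->G4 leap 19st
  -> R1 @ bar 6 tick 0 v(1, 2): G4/D5 P5 -> A4/E5 P5 similar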